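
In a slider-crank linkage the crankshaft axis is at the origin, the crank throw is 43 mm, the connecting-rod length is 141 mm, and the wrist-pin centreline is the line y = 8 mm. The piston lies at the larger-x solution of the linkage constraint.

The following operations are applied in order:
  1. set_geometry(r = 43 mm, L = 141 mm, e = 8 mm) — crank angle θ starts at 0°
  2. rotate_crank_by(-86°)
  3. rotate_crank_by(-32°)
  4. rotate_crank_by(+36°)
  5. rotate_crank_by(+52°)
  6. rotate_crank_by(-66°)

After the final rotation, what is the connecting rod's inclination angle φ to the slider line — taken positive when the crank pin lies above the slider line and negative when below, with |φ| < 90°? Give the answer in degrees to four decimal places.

-21.1021

set_geometry: r = 43 mm, L = 141 mm, e = 8 mm; θ ← 0°
rotate_crank_by(-86°): θ ← 0° -86° = -86°
rotate_crank_by(-32°): θ ← -86° -32° = -118°
rotate_crank_by(+36°): θ ← -118° +36° = -82°
rotate_crank_by(+52°): θ ← -82° +52° = -30°
rotate_crank_by(-66°): θ ← -30° -66° = -96°
crank pin P = (r cos θ, r sin θ) = (-4.494724, -42.764442)
h = r sin θ − e = -42.764442 − 8 = -50.764442
sin φ = h / L = -50.764442 / 141 = -0.36003150
φ = arcsin(-0.36003150) = -21.102131°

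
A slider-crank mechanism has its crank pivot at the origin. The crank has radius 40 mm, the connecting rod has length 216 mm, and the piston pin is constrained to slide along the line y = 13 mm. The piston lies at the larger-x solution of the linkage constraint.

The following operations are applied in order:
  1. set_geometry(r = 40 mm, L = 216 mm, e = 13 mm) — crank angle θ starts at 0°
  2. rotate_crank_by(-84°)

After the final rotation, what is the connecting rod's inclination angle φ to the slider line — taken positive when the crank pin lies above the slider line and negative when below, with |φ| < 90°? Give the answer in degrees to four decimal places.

set_geometry: r = 40 mm, L = 216 mm, e = 13 mm; θ ← 0°
rotate_crank_by(-84°): θ ← 0° -84° = -84°
crank pin P = (r cos θ, r sin θ) = (4.181139, -39.780876)
h = r sin θ − e = -39.780876 − 13 = -52.780876
sin φ = h / L = -52.780876 / 216 = -0.24435591
φ = arcsin(-0.24435591) = -14.143773°

-14.1438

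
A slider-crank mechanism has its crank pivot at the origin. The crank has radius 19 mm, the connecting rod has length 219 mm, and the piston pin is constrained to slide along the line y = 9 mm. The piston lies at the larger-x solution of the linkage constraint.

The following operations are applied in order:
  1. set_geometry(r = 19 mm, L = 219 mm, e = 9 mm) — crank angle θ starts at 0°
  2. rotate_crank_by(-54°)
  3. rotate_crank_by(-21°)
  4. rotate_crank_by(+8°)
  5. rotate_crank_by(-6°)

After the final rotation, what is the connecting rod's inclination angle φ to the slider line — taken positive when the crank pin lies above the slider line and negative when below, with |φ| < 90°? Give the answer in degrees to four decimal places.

-7.1266

set_geometry: r = 19 mm, L = 219 mm, e = 9 mm; θ ← 0°
rotate_crank_by(-54°): θ ← 0° -54° = -54°
rotate_crank_by(-21°): θ ← -54° -21° = -75°
rotate_crank_by(+8°): θ ← -75° +8° = -67°
rotate_crank_by(-6°): θ ← -67° -6° = -73°
crank pin P = (r cos θ, r sin θ) = (5.555062, -18.169790)
h = r sin θ − e = -18.169790 − 9 = -27.169790
sin φ = h / L = -27.169790 / 219 = -0.12406297
φ = arcsin(-0.12406297) = -7.126647°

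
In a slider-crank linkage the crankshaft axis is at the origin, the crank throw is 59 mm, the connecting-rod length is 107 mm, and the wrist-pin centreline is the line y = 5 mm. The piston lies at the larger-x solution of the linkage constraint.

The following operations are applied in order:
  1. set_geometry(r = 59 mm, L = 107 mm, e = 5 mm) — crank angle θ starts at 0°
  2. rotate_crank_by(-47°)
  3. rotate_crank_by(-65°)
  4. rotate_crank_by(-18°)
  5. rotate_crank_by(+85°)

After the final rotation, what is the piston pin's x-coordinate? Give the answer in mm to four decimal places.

137.9810

set_geometry: r = 59 mm, L = 107 mm, e = 5 mm; θ ← 0°
rotate_crank_by(-47°): θ ← 0° -47° = -47°
rotate_crank_by(-65°): θ ← -47° -65° = -112°
rotate_crank_by(-18°): θ ← -112° -18° = -130°
rotate_crank_by(+85°): θ ← -130° +85° = -45°
crank pin P = (r cos θ, r sin θ) = (41.719300, -41.719300)
h = r sin θ − e = -41.719300 − 5 = -46.719300
x = r cos θ + √(L² − h²) = 41.719300 + √(11449.0 − 2182.6930) = 41.719300 + 96.261659 = 137.980959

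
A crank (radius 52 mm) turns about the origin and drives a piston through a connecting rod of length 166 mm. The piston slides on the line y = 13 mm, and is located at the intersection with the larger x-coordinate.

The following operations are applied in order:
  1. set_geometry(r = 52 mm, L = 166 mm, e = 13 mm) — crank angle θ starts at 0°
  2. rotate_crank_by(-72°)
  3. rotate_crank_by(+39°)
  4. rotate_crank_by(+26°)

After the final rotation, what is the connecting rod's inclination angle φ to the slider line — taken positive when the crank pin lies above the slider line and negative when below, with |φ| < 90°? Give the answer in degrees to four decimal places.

set_geometry: r = 52 mm, L = 166 mm, e = 13 mm; θ ← 0°
rotate_crank_by(-72°): θ ← 0° -72° = -72°
rotate_crank_by(+39°): θ ← -72° +39° = -33°
rotate_crank_by(+26°): θ ← -33° +26° = -7°
crank pin P = (r cos θ, r sin θ) = (51.612400, -6.337206)
h = r sin θ − e = -6.337206 − 13 = -19.337206
sin φ = h / L = -19.337206 / 166 = -0.11648919
φ = arcsin(-0.11648919) = -6.689527°

-6.6895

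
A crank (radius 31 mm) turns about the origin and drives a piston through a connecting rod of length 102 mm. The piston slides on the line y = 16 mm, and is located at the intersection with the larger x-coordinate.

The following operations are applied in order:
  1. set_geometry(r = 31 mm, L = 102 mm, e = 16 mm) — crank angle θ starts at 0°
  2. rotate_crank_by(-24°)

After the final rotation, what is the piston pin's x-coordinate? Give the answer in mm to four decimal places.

set_geometry: r = 31 mm, L = 102 mm, e = 16 mm; θ ← 0°
rotate_crank_by(-24°): θ ← 0° -24° = -24°
crank pin P = (r cos θ, r sin θ) = (28.319909, -12.608836)
h = r sin θ − e = -12.608836 − 16 = -28.608836
x = r cos θ + √(L² − h²) = 28.319909 + √(10404.0 − 818.4655) = 28.319909 + 97.905743 = 126.225652

126.2257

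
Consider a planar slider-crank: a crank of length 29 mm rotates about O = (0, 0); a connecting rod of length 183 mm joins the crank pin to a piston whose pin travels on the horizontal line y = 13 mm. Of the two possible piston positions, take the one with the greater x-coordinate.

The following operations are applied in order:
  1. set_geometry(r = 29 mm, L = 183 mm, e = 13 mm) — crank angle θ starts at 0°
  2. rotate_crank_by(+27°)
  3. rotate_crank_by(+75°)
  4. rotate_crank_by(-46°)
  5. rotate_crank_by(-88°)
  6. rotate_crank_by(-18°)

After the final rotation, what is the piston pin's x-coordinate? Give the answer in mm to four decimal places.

198.2206

set_geometry: r = 29 mm, L = 183 mm, e = 13 mm; θ ← 0°
rotate_crank_by(+27°): θ ← 0° +27° = 27°
rotate_crank_by(+75°): θ ← 27° +75° = 102°
rotate_crank_by(-46°): θ ← 102° -46° = 56°
rotate_crank_by(-88°): θ ← 56° -88° = -32°
rotate_crank_by(-18°): θ ← -32° -18° = -50°
crank pin P = (r cos θ, r sin θ) = (18.640841, -22.215289)
h = r sin θ − e = -22.215289 − 13 = -35.215289
x = r cos θ + √(L² − h²) = 18.640841 + √(33489.0 − 1240.1166) = 18.640841 + 179.579741 = 198.220582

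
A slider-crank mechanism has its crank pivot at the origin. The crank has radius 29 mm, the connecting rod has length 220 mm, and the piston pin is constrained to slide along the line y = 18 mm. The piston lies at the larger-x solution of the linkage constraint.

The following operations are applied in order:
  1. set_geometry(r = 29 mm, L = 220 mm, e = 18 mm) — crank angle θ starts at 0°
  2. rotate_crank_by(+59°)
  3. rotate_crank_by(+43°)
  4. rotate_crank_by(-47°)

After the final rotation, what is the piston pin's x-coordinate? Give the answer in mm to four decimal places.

set_geometry: r = 29 mm, L = 220 mm, e = 18 mm; θ ← 0°
rotate_crank_by(+59°): θ ← 0° +59° = 59°
rotate_crank_by(+43°): θ ← 59° +43° = 102°
rotate_crank_by(-47°): θ ← 102° -47° = 55°
crank pin P = (r cos θ, r sin θ) = (16.633717, 23.755409)
h = r sin θ − e = 23.755409 − 18 = 5.755409
x = r cos θ + √(L² − h²) = 16.633717 + √(48400.0 − 33.1247) = 16.633717 + 219.924704 = 236.558420

236.5584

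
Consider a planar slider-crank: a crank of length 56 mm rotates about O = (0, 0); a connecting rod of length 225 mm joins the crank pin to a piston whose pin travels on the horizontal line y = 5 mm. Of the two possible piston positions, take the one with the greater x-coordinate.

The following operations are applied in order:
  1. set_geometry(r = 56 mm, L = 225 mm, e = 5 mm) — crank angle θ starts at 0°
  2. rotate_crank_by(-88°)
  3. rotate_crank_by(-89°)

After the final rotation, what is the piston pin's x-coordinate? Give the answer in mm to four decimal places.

set_geometry: r = 56 mm, L = 225 mm, e = 5 mm; θ ← 0°
rotate_crank_by(-88°): θ ← 0° -88° = -88°
rotate_crank_by(-89°): θ ← -88° -89° = -177°
crank pin P = (r cos θ, r sin θ) = (-55.923254, -2.930814)
h = r sin θ − e = -2.930814 − 5 = -7.930814
x = r cos θ + √(L² − h²) = -55.923254 + √(50625.0 − 62.8978) = -55.923254 + 224.860184 = 168.936930

168.9369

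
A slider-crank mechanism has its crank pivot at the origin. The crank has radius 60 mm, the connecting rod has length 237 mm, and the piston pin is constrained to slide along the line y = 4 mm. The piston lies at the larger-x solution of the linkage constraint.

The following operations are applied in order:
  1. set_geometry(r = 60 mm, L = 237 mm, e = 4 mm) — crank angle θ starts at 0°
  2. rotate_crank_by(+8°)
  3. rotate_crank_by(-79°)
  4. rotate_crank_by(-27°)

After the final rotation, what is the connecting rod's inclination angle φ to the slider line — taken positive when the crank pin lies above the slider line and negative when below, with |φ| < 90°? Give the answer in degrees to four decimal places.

set_geometry: r = 60 mm, L = 237 mm, e = 4 mm; θ ← 0°
rotate_crank_by(+8°): θ ← 0° +8° = 8°
rotate_crank_by(-79°): θ ← 8° -79° = -71°
rotate_crank_by(-27°): θ ← -71° -27° = -98°
crank pin P = (r cos θ, r sin θ) = (-8.350386, -59.416084)
h = r sin θ − e = -59.416084 − 4 = -63.416084
sin φ = h / L = -63.416084 / 237 = -0.26757841
φ = arcsin(-0.26757841) = -15.520219°

-15.5202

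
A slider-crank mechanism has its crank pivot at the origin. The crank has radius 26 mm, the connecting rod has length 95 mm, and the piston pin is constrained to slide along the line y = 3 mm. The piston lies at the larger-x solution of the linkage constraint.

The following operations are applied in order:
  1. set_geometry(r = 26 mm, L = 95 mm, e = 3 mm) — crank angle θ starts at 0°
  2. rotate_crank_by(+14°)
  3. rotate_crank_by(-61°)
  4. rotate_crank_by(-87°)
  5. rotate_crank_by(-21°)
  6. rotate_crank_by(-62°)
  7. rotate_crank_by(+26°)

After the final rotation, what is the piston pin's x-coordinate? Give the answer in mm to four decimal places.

69.4575

set_geometry: r = 26 mm, L = 95 mm, e = 3 mm; θ ← 0°
rotate_crank_by(+14°): θ ← 0° +14° = 14°
rotate_crank_by(-61°): θ ← 14° -61° = -47°
rotate_crank_by(-87°): θ ← -47° -87° = -134°
rotate_crank_by(-21°): θ ← -134° -21° = -155°
rotate_crank_by(-62°): θ ← -155° -62° = -217°
rotate_crank_by(+26°): θ ← -217° +26° = -191°
crank pin P = (r cos θ, r sin θ) = (-25.522307, 4.961034)
h = r sin θ − e = 4.961034 − 3 = 1.961034
x = r cos θ + √(L² − h²) = -25.522307 + √(9025.0 − 3.8457) = -25.522307 + 94.979758 = 69.457451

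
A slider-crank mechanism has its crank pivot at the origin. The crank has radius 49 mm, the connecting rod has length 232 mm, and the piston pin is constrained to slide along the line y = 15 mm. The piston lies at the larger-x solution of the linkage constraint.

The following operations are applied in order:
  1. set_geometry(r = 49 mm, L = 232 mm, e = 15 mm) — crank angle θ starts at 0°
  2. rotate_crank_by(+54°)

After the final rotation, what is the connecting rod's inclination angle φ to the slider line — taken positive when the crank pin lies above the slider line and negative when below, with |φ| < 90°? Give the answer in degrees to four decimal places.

set_geometry: r = 49 mm, L = 232 mm, e = 15 mm; θ ← 0°
rotate_crank_by(+54°): θ ← 0° +54° = 54°
crank pin P = (r cos θ, r sin θ) = (28.801477, 39.641833)
h = r sin θ − e = 39.641833 − 15 = 24.641833
sin φ = h / L = 24.641833 / 232 = 0.10621480
φ = arcsin(0.10621480) = 6.097161°

6.0972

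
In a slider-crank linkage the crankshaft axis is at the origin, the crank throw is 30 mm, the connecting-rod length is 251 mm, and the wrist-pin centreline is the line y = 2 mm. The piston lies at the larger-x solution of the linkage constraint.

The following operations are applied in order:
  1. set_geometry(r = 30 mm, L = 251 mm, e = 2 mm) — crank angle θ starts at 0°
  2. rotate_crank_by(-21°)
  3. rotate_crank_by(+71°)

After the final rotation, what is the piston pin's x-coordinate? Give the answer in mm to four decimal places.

set_geometry: r = 30 mm, L = 251 mm, e = 2 mm; θ ← 0°
rotate_crank_by(-21°): θ ← 0° -21° = -21°
rotate_crank_by(+71°): θ ← -21° +71° = 50°
crank pin P = (r cos θ, r sin θ) = (19.283628, 22.981333)
h = r sin θ − e = 22.981333 − 2 = 20.981333
x = r cos θ + √(L² − h²) = 19.283628 + √(63001.0 − 440.2163) = 19.283628 + 250.121538 = 269.405166

269.4052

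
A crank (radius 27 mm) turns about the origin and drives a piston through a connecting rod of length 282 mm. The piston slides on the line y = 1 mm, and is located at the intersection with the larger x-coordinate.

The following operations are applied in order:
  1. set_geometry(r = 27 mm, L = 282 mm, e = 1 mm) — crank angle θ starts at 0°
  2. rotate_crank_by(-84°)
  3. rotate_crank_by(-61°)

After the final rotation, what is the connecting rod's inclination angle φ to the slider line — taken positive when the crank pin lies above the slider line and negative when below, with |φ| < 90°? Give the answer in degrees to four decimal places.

-3.3516

set_geometry: r = 27 mm, L = 282 mm, e = 1 mm; θ ← 0°
rotate_crank_by(-84°): θ ← 0° -84° = -84°
rotate_crank_by(-61°): θ ← -84° -61° = -145°
crank pin P = (r cos θ, r sin θ) = (-22.117105, -15.486564)
h = r sin θ − e = -15.486564 − 1 = -16.486564
sin φ = h / L = -16.486564 / 282 = -0.05846299
φ = arcsin(-0.05846299) = -3.351594°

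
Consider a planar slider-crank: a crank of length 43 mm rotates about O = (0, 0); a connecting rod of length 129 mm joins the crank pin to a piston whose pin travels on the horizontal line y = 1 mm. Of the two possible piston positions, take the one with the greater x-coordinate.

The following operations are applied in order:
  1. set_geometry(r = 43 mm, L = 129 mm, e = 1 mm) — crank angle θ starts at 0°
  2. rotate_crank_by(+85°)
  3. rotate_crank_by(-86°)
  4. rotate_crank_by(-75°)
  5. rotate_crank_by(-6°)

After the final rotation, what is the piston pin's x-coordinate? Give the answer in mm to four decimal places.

set_geometry: r = 43 mm, L = 129 mm, e = 1 mm; θ ← 0°
rotate_crank_by(+85°): θ ← 0° +85° = 85°
rotate_crank_by(-86°): θ ← 85° -86° = -1°
rotate_crank_by(-75°): θ ← -1° -75° = -76°
rotate_crank_by(-6°): θ ← -76° -6° = -82°
crank pin P = (r cos θ, r sin θ) = (5.984443, -42.581527)
h = r sin θ − e = -42.581527 − 1 = -43.581527
x = r cos θ + √(L² − h²) = 5.984443 + √(16641.0 − 1899.3495) = 5.984443 + 121.415199 = 127.399642

127.3996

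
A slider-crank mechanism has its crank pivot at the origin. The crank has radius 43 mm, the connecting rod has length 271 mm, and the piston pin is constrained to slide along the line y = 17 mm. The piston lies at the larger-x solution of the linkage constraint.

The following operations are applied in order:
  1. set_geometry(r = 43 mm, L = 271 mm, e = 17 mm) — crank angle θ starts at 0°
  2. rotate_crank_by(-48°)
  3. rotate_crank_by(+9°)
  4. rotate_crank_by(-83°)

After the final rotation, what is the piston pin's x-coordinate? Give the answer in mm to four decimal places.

set_geometry: r = 43 mm, L = 271 mm, e = 17 mm; θ ← 0°
rotate_crank_by(-48°): θ ← 0° -48° = -48°
rotate_crank_by(+9°): θ ← -48° +9° = -39°
rotate_crank_by(-83°): θ ← -39° -83° = -122°
crank pin P = (r cos θ, r sin θ) = (-22.786528, -36.466068)
h = r sin θ − e = -36.466068 − 17 = -53.466068
x = r cos θ + √(L² − h²) = -22.786528 + √(73441.0 − 2858.6204) = -22.786528 + 265.673445 = 242.886917

242.8869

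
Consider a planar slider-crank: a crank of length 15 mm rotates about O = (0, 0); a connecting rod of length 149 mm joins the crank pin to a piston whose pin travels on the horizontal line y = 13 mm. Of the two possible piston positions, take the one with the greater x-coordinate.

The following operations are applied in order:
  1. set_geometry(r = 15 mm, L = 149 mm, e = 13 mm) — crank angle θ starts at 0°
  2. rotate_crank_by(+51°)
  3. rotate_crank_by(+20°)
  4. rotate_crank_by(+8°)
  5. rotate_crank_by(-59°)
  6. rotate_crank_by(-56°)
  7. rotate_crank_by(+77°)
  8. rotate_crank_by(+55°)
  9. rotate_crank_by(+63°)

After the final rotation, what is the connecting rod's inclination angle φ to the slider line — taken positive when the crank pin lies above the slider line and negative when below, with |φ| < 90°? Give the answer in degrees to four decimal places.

set_geometry: r = 15 mm, L = 149 mm, e = 13 mm; θ ← 0°
rotate_crank_by(+51°): θ ← 0° +51° = 51°
rotate_crank_by(+20°): θ ← 51° +20° = 71°
rotate_crank_by(+8°): θ ← 71° +8° = 79°
rotate_crank_by(-59°): θ ← 79° -59° = 20°
rotate_crank_by(-56°): θ ← 20° -56° = -36°
rotate_crank_by(+77°): θ ← -36° +77° = 41°
rotate_crank_by(+55°): θ ← 41° +55° = 96°
rotate_crank_by(+63°): θ ← 96° +63° = 159°
crank pin P = (r cos θ, r sin θ) = (-14.003706, 5.375519)
h = r sin θ − e = 5.375519 − 13 = -7.624481
sin φ = h / L = -7.624481 / 149 = -0.05117101
φ = arcsin(-0.05117101) = -2.933164°

-2.9332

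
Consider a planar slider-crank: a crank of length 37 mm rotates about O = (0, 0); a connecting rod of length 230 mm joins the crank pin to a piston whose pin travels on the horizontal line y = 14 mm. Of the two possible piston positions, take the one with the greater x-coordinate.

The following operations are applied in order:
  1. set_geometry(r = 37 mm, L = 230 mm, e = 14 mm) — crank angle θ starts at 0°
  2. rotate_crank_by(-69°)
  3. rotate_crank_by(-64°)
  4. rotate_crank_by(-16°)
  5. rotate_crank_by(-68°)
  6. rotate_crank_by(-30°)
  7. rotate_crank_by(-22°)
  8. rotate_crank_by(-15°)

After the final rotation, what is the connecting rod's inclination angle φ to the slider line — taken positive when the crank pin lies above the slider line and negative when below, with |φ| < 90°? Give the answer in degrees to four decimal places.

5.4641

set_geometry: r = 37 mm, L = 230 mm, e = 14 mm; θ ← 0°
rotate_crank_by(-69°): θ ← 0° -69° = -69°
rotate_crank_by(-64°): θ ← -69° -64° = -133°
rotate_crank_by(-16°): θ ← -133° -16° = -149°
rotate_crank_by(-68°): θ ← -149° -68° = -217°
rotate_crank_by(-30°): θ ← -217° -30° = -247°
rotate_crank_by(-22°): θ ← -247° -22° = -269°
rotate_crank_by(-15°): θ ← -269° -15° = -284°
crank pin P = (r cos θ, r sin θ) = (8.951110, 35.900942)
h = r sin θ − e = 35.900942 − 14 = 21.900942
sin φ = h / L = 21.900942 / 230 = 0.09522149
φ = arcsin(0.09522149) = 5.464068°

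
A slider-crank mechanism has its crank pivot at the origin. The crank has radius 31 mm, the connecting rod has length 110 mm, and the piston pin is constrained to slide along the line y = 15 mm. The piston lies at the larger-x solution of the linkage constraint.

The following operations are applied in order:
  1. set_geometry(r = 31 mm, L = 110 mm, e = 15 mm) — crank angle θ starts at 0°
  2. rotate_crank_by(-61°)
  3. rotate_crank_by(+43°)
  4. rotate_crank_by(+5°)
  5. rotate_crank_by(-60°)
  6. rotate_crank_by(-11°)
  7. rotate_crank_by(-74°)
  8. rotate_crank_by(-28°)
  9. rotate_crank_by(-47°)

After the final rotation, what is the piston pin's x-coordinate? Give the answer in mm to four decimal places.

set_geometry: r = 31 mm, L = 110 mm, e = 15 mm; θ ← 0°
rotate_crank_by(-61°): θ ← 0° -61° = -61°
rotate_crank_by(+43°): θ ← -61° +43° = -18°
rotate_crank_by(+5°): θ ← -18° +5° = -13°
rotate_crank_by(-60°): θ ← -13° -60° = -73°
rotate_crank_by(-11°): θ ← -73° -11° = -84°
rotate_crank_by(-74°): θ ← -84° -74° = -158°
rotate_crank_by(-28°): θ ← -158° -28° = -186°
rotate_crank_by(-47°): θ ← -186° -47° = -233°
crank pin P = (r cos θ, r sin θ) = (-18.656266, 24.757701)
h = r sin θ − e = 24.757701 − 15 = 9.757701
x = r cos θ + √(L² − h²) = -18.656266 + √(12100.0 − 95.2127) = -18.656266 + 109.566360 = 90.910094

90.9101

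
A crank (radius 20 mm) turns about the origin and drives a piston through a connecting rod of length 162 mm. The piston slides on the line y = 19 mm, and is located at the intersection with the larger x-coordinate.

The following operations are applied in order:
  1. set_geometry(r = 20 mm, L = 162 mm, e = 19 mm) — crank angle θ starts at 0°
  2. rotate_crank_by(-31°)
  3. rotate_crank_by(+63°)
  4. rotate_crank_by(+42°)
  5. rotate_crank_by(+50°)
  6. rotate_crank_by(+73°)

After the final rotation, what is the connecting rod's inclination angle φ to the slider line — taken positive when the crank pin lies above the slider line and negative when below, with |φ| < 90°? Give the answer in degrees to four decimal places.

set_geometry: r = 20 mm, L = 162 mm, e = 19 mm; θ ← 0°
rotate_crank_by(-31°): θ ← 0° -31° = -31°
rotate_crank_by(+63°): θ ← -31° +63° = 32°
rotate_crank_by(+42°): θ ← 32° +42° = 74°
rotate_crank_by(+50°): θ ← 74° +50° = 124°
rotate_crank_by(+73°): θ ← 124° +73° = 197°
crank pin P = (r cos θ, r sin θ) = (-19.126095, -5.847434)
h = r sin θ − e = -5.847434 − 19 = -24.847434
sin φ = h / L = -24.847434 / 162 = -0.15337922
φ = arcsin(-0.15337922) = -8.822809°

-8.8228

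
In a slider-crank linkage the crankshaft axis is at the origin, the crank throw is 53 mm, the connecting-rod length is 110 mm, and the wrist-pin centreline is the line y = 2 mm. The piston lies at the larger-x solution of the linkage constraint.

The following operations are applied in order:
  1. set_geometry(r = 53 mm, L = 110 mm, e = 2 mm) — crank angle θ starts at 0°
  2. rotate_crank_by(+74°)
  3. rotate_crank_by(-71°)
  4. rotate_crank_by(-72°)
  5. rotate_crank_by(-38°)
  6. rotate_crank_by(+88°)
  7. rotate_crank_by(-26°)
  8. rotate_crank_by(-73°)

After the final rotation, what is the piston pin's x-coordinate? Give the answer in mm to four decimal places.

73.7026

set_geometry: r = 53 mm, L = 110 mm, e = 2 mm; θ ← 0°
rotate_crank_by(+74°): θ ← 0° +74° = 74°
rotate_crank_by(-71°): θ ← 74° -71° = 3°
rotate_crank_by(-72°): θ ← 3° -72° = -69°
rotate_crank_by(-38°): θ ← -69° -38° = -107°
rotate_crank_by(+88°): θ ← -107° +88° = -19°
rotate_crank_by(-26°): θ ← -19° -26° = -45°
rotate_crank_by(-73°): θ ← -45° -73° = -118°
crank pin P = (r cos θ, r sin θ) = (-24.881993, -46.796222)
h = r sin θ − e = -46.796222 − 2 = -48.796222
x = r cos θ + √(L² − h²) = -24.881993 + √(12100.0 − 2381.0713) = -24.881993 + 98.584627 = 73.702634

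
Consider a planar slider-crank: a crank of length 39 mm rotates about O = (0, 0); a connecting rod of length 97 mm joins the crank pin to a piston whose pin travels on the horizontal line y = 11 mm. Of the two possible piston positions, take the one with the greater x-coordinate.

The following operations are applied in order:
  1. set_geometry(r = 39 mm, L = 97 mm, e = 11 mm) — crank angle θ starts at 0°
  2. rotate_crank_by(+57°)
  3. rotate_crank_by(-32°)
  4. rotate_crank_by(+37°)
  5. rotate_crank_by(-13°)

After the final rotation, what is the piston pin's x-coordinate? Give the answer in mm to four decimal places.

120.8186

set_geometry: r = 39 mm, L = 97 mm, e = 11 mm; θ ← 0°
rotate_crank_by(+57°): θ ← 0° +57° = 57°
rotate_crank_by(-32°): θ ← 57° -32° = 25°
rotate_crank_by(+37°): θ ← 25° +37° = 62°
rotate_crank_by(-13°): θ ← 62° -13° = 49°
crank pin P = (r cos θ, r sin θ) = (25.586302, 29.433674)
h = r sin θ − e = 29.433674 − 11 = 18.433674
x = r cos θ + √(L² − h²) = 25.586302 + √(9409.0 − 339.8003) = 25.586302 + 95.232346 = 120.818648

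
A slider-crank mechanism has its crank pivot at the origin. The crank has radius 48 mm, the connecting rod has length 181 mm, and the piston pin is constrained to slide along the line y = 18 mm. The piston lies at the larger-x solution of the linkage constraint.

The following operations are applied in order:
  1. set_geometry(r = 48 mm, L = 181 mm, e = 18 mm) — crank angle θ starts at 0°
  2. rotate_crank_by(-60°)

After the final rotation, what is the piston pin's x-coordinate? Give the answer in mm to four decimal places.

194.9167

set_geometry: r = 48 mm, L = 181 mm, e = 18 mm; θ ← 0°
rotate_crank_by(-60°): θ ← 0° -60° = -60°
crank pin P = (r cos θ, r sin θ) = (24.000000, -41.569219)
h = r sin θ − e = -41.569219 − 18 = -59.569219
x = r cos θ + √(L² − h²) = 24.000000 + √(32761.0 − 3548.4919) = 24.000000 + 170.916670 = 194.916670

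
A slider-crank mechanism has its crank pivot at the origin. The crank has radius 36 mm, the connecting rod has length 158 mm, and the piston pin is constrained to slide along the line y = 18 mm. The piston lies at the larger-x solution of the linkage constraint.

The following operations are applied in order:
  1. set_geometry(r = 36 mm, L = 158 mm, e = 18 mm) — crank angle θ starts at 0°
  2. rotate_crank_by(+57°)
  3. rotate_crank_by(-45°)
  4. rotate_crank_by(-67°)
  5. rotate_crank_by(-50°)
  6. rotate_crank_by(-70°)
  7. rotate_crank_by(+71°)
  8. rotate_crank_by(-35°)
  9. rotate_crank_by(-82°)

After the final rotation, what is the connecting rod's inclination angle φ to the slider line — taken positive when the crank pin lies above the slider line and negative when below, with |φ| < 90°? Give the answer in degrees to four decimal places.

2.0377

set_geometry: r = 36 mm, L = 158 mm, e = 18 mm; θ ← 0°
rotate_crank_by(+57°): θ ← 0° +57° = 57°
rotate_crank_by(-45°): θ ← 57° -45° = 12°
rotate_crank_by(-67°): θ ← 12° -67° = -55°
rotate_crank_by(-50°): θ ← -55° -50° = -105°
rotate_crank_by(-70°): θ ← -105° -70° = -175°
rotate_crank_by(+71°): θ ← -175° +71° = -104°
rotate_crank_by(-35°): θ ← -104° -35° = -139°
rotate_crank_by(-82°): θ ← -139° -82° = -221°
crank pin P = (r cos θ, r sin θ) = (-27.169545, 23.618125)
h = r sin θ − e = 23.618125 − 18 = 5.618125
sin φ = h / L = 5.618125 / 158 = 0.03555775
φ = arcsin(0.03555775) = 2.037739°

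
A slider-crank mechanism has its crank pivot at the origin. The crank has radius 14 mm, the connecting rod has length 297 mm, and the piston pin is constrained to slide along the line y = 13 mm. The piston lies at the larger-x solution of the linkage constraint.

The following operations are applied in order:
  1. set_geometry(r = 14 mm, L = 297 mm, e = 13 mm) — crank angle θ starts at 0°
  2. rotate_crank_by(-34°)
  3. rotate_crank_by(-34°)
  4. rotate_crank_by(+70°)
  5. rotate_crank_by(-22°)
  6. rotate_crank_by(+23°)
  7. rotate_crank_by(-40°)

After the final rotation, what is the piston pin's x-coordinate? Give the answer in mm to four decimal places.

set_geometry: r = 14 mm, L = 297 mm, e = 13 mm; θ ← 0°
rotate_crank_by(-34°): θ ← 0° -34° = -34°
rotate_crank_by(-34°): θ ← -34° -34° = -68°
rotate_crank_by(+70°): θ ← -68° +70° = 2°
rotate_crank_by(-22°): θ ← 2° -22° = -20°
rotate_crank_by(+23°): θ ← -20° +23° = 3°
rotate_crank_by(-40°): θ ← 3° -40° = -37°
crank pin P = (r cos θ, r sin θ) = (11.180897, -8.425410)
h = r sin θ − e = -8.425410 − 13 = -21.425410
x = r cos θ + √(L² − h²) = 11.180897 + √(88209.0 − 459.0482) = 11.180897 + 296.226184 = 307.407081

307.4071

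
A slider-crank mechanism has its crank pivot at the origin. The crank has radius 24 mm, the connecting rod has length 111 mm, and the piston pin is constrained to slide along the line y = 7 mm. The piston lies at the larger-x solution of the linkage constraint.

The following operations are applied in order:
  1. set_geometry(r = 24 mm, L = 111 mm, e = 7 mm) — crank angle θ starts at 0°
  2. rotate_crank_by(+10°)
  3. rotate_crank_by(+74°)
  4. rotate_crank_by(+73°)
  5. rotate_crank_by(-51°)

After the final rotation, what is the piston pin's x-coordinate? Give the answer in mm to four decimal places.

set_geometry: r = 24 mm, L = 111 mm, e = 7 mm; θ ← 0°
rotate_crank_by(+10°): θ ← 0° +10° = 10°
rotate_crank_by(+74°): θ ← 10° +74° = 84°
rotate_crank_by(+73°): θ ← 84° +73° = 157°
rotate_crank_by(-51°): θ ← 157° -51° = 106°
crank pin P = (r cos θ, r sin θ) = (-6.615297, 23.070281)
h = r sin θ − e = 23.070281 − 7 = 16.070281
x = r cos θ + √(L² − h²) = -6.615297 + √(12321.0 − 258.2539) = -6.615297 + 109.830533 = 103.215237

103.2152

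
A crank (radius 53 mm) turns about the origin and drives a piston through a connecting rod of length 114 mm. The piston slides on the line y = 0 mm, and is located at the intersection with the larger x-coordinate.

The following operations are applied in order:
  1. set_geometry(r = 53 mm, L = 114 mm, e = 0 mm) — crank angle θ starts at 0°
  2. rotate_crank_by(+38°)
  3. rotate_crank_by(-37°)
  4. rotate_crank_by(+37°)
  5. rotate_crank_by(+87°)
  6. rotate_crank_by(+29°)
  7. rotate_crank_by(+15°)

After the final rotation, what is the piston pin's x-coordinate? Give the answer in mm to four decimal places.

set_geometry: r = 53 mm, L = 114 mm, e = 0 mm; θ ← 0°
rotate_crank_by(+38°): θ ← 0° +38° = 38°
rotate_crank_by(-37°): θ ← 38° -37° = 1°
rotate_crank_by(+37°): θ ← 1° +37° = 38°
rotate_crank_by(+87°): θ ← 38° +87° = 125°
rotate_crank_by(+29°): θ ← 125° +29° = 154°
rotate_crank_by(+15°): θ ← 154° +15° = 169°
crank pin P = (r cos θ, r sin θ) = (-52.026241, 10.112877)
h = r sin θ − e = 10.112877 − 0 = 10.112877
x = r cos θ + √(L² − h²) = -52.026241 + √(12996.0 − 102.2703) = -52.026241 + 113.550560 = 61.524319

61.5243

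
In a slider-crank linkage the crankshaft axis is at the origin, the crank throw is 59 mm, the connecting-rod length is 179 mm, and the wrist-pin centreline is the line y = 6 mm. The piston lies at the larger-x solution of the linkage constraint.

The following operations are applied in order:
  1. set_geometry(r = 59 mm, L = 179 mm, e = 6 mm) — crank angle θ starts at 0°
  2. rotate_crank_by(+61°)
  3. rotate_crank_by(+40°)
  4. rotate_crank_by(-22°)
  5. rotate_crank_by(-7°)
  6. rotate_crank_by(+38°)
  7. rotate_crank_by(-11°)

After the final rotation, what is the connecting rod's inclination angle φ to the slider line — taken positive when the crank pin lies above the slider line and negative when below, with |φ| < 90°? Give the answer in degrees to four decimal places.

16.9796

set_geometry: r = 59 mm, L = 179 mm, e = 6 mm; θ ← 0°
rotate_crank_by(+61°): θ ← 0° +61° = 61°
rotate_crank_by(+40°): θ ← 61° +40° = 101°
rotate_crank_by(-22°): θ ← 101° -22° = 79°
rotate_crank_by(-7°): θ ← 79° -7° = 72°
rotate_crank_by(+38°): θ ← 72° +38° = 110°
rotate_crank_by(-11°): θ ← 110° -11° = 99°
crank pin P = (r cos θ, r sin θ) = (-9.229633, 58.273612)
h = r sin θ − e = 58.273612 − 6 = 52.273612
sin φ = h / L = 52.273612 / 179 = 0.29203135
φ = arcsin(0.29203135) = 16.979609°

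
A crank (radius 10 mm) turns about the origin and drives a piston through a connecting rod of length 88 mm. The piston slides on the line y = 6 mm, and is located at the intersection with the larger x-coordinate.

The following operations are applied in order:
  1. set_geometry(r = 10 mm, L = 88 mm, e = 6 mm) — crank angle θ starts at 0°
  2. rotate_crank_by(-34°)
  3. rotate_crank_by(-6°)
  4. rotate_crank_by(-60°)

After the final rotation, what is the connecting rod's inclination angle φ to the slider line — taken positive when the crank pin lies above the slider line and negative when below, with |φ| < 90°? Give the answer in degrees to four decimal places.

set_geometry: r = 10 mm, L = 88 mm, e = 6 mm; θ ← 0°
rotate_crank_by(-34°): θ ← 0° -34° = -34°
rotate_crank_by(-6°): θ ← -34° -6° = -40°
rotate_crank_by(-60°): θ ← -40° -60° = -100°
crank pin P = (r cos θ, r sin θ) = (-1.736482, -9.848078)
h = r sin θ − e = -9.848078 − 6 = -15.848078
sin φ = h / L = -15.848078 / 88 = -0.18009179
φ = arcsin(-0.18009179) = -10.375106°

-10.3751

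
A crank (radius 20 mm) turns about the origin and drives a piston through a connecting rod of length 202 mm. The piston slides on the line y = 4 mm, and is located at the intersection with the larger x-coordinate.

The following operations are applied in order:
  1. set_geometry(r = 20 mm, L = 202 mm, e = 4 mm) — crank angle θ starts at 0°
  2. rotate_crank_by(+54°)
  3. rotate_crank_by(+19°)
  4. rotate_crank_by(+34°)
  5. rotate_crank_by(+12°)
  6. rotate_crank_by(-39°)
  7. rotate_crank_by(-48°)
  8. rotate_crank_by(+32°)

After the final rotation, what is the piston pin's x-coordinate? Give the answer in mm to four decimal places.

210.2834

set_geometry: r = 20 mm, L = 202 mm, e = 4 mm; θ ← 0°
rotate_crank_by(+54°): θ ← 0° +54° = 54°
rotate_crank_by(+19°): θ ← 54° +19° = 73°
rotate_crank_by(+34°): θ ← 73° +34° = 107°
rotate_crank_by(+12°): θ ← 107° +12° = 119°
rotate_crank_by(-39°): θ ← 119° -39° = 80°
rotate_crank_by(-48°): θ ← 80° -48° = 32°
rotate_crank_by(+32°): θ ← 32° +32° = 64°
crank pin P = (r cos θ, r sin θ) = (8.767423, 17.975881)
h = r sin θ − e = 17.975881 − 4 = 13.975881
x = r cos θ + √(L² − h²) = 8.767423 + √(40804.0 − 195.3252) = 8.767423 + 201.515942 = 210.283365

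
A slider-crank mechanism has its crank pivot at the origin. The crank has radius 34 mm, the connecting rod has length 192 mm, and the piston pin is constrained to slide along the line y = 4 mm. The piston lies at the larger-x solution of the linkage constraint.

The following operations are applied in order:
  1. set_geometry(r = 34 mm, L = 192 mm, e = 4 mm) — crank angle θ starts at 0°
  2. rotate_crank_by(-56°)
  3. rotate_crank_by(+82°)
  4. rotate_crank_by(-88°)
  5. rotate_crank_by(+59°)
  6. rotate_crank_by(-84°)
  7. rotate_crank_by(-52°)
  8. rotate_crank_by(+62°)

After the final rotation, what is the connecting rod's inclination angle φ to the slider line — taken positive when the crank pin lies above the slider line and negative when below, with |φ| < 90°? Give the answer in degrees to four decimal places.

-11.1500

set_geometry: r = 34 mm, L = 192 mm, e = 4 mm; θ ← 0°
rotate_crank_by(-56°): θ ← 0° -56° = -56°
rotate_crank_by(+82°): θ ← -56° +82° = 26°
rotate_crank_by(-88°): θ ← 26° -88° = -62°
rotate_crank_by(+59°): θ ← -62° +59° = -3°
rotate_crank_by(-84°): θ ← -3° -84° = -87°
rotate_crank_by(-52°): θ ← -87° -52° = -139°
rotate_crank_by(+62°): θ ← -139° +62° = -77°
crank pin P = (r cos θ, r sin θ) = (7.648336, -33.128582)
h = r sin θ − e = -33.128582 − 4 = -37.128582
sin φ = h / L = -37.128582 / 192 = -0.19337803
φ = arcsin(-0.19337803) = -11.149988°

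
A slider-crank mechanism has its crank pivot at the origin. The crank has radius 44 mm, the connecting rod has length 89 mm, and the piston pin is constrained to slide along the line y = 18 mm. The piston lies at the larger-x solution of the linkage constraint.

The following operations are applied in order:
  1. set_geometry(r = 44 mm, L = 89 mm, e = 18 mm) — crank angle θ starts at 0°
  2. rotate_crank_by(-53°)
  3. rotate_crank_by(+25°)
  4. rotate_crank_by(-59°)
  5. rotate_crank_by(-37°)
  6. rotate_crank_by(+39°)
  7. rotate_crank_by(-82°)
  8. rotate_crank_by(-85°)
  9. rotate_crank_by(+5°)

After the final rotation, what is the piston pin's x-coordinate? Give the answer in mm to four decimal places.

set_geometry: r = 44 mm, L = 89 mm, e = 18 mm; θ ← 0°
rotate_crank_by(-53°): θ ← 0° -53° = -53°
rotate_crank_by(+25°): θ ← -53° +25° = -28°
rotate_crank_by(-59°): θ ← -28° -59° = -87°
rotate_crank_by(-37°): θ ← -87° -37° = -124°
rotate_crank_by(+39°): θ ← -124° +39° = -85°
rotate_crank_by(-82°): θ ← -85° -82° = -167°
rotate_crank_by(-85°): θ ← -167° -85° = -252°
rotate_crank_by(+5°): θ ← -252° +5° = -247°
crank pin P = (r cos θ, r sin θ) = (-17.192170, 40.502214)
h = r sin θ − e = 40.502214 − 18 = 22.502214
x = r cos θ + √(L² − h²) = -17.192170 + √(7921.0 − 506.3496) = -17.192170 + 86.108364 = 68.916195

68.9162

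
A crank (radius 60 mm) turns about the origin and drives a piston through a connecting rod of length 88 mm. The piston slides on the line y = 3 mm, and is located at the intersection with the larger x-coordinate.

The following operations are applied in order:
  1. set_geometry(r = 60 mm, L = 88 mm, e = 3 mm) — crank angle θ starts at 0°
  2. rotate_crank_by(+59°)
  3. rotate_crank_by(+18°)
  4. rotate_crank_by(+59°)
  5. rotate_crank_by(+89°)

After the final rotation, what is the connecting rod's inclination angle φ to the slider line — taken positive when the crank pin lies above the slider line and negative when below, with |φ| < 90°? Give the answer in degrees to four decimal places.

set_geometry: r = 60 mm, L = 88 mm, e = 3 mm; θ ← 0°
rotate_crank_by(+59°): θ ← 0° +59° = 59°
rotate_crank_by(+18°): θ ← 59° +18° = 77°
rotate_crank_by(+59°): θ ← 77° +59° = 136°
rotate_crank_by(+89°): θ ← 136° +89° = 225°
crank pin P = (r cos θ, r sin θ) = (-42.426407, -42.426407)
h = r sin θ − e = -42.426407 − 3 = -45.426407
sin φ = h / L = -45.426407 / 88 = -0.51620917
φ = arcsin(-0.51620917) = -31.078312°

-31.0783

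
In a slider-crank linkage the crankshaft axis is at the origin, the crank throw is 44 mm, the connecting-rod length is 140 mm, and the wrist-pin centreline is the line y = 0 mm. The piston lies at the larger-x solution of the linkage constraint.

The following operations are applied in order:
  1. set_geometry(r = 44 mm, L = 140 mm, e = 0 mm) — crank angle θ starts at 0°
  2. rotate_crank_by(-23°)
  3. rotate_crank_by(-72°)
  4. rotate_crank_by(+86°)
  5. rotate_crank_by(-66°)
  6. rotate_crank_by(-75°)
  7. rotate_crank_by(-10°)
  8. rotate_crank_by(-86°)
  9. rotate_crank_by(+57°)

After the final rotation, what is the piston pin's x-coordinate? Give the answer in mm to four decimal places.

96.3724

set_geometry: r = 44 mm, L = 140 mm, e = 0 mm; θ ← 0°
rotate_crank_by(-23°): θ ← 0° -23° = -23°
rotate_crank_by(-72°): θ ← -23° -72° = -95°
rotate_crank_by(+86°): θ ← -95° +86° = -9°
rotate_crank_by(-66°): θ ← -9° -66° = -75°
rotate_crank_by(-75°): θ ← -75° -75° = -150°
rotate_crank_by(-10°): θ ← -150° -10° = -160°
rotate_crank_by(-86°): θ ← -160° -86° = -246°
rotate_crank_by(+57°): θ ← -246° +57° = -189°
crank pin P = (r cos θ, r sin θ) = (-43.458287, 6.883116)
h = r sin θ − e = 6.883116 − 0 = 6.883116
x = r cos θ + √(L² − h²) = -43.458287 + √(19600.0 − 47.3773) = -43.458287 + 139.830693 = 96.372406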